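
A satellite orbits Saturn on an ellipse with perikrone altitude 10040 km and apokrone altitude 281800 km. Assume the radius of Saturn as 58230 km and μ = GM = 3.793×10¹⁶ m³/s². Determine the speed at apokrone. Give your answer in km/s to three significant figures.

r_p = 58230 + 10040 = 68270 km = 6.8270×10⁷ m.
r_a = 58230 + 281800 = 340030 km = 3.4003×10⁸ m.
Semi-major axis a = (r_p + r_a)/2 = 2.0415×10⁵ km = 2.042×10⁸ m.
Vis-viva: v² = μ(2/r − 1/a) = 3.793×10¹⁶ × (5.882×10⁻⁹ − 4.898×10⁻⁹) = 3.730×10⁷ m²/s².
v = 6108 m/s = 6.108 km/s.

v ≈ 6.11 km/s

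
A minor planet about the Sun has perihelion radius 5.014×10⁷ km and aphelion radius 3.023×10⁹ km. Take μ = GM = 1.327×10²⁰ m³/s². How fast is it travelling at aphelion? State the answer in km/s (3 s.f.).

Semi-major axis a = (r_p + r_a)/2 = 1.5366×10⁹ km = 1.537×10¹² m.
Vis-viva: v² = μ(2/r − 1/a) = 1.327×10²⁰ × (6.616×10⁻¹³ − 6.508×10⁻¹³) = 1.432×10⁶ m²/s².
v = 1197 m/s = 1.197 km/s.

v ≈ 1.20 km/s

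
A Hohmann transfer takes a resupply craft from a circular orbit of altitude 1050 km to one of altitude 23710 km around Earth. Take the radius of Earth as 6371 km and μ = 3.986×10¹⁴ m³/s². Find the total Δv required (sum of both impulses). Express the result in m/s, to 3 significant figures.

r₁ = 6371 + 1050 = 7421.0 km = 7.4210×10⁶ m.
r₂ = 6371 + 23710 = 30081 km = 3.0081×10⁷ m.
Transfer ellipse a_t = (r₁ + r₂)/2 = 1.875×10⁷ m.
At r₁: circular v_c1 = √(μ/r₁) = 7329 m/s; transfer-perigee v_p = √[μ(2/r₁ − 1/a_t)] = 9283 m/s.
Δv₁ = v_p − v_c1 = 1954 m/s.
At r₂: circular v_c2 = √(μ/r₂) = 3640 m/s; transfer-apogee v_a = √[μ(2/r₂ − 1/a_t)] = 2290 m/s.
Δv₂ = v_c2 − v_a = 1350 m/s.
Total Δv = Δv₁ + Δv₂ = 3304 m/s.

Δv_total ≈ 3300 m/s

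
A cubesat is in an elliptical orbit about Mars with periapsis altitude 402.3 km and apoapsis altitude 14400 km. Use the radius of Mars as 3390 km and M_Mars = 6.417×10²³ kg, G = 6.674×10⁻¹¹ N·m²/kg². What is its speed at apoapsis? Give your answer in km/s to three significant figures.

μ = GM = 6.674×10⁻¹¹ × 6.417×10²³ = 4.283×10¹³ m³/s².
r_p = 3390 + 402.3 = 3792.3 km = 3.7923×10⁶ m.
r_a = 3390 + 14400 = 17790 km = 1.7790×10⁷ m.
Semi-major axis a = (r_p + r_a)/2 = 10791 km = 1.079×10⁷ m.
Vis-viva: v² = μ(2/r − 1/a) = 4.283×10¹³ × (1.124×10⁻⁷ − 9.267×10⁻⁸) = 8.460×10⁵ m²/s².
v = 919.8 m/s = 0.9198 km/s.

v ≈ 0.92 km/s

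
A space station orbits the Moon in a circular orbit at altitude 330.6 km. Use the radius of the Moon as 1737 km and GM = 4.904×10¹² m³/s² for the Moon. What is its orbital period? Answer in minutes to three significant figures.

T ≈ 141 minutes

r = 1737 + 330.6 = 2067.6 km = 2.0676×10⁶ m.
Kepler's third law: T = 2π√(r³/μ) = 2π√((2.068×10⁶)³ / 4.904×10¹²).
r³/μ = 1.802×10⁶ s², so T = 2π × 1.343×10³ = 8.435×10³ s.
Converting: 8.435×10³ s ÷ 60.00 = 140.6 minutes.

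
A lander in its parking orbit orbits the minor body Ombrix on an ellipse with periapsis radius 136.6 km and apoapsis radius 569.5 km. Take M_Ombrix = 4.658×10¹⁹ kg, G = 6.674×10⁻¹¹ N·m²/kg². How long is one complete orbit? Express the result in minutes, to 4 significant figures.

T ≈ 394.0 minutes

μ = GM = 6.674×10⁻¹¹ × 4.658×10¹⁹ = 3.109×10⁹ m³/s².
Semi-major axis a = (r_p + r_a)/2 = (136.60 + 569.50)/2 = 353.05 km = 3.530×10⁵ m.
By Kepler's third law T = 2π√(a³/μ) = 2π × 3.762×10³ = 2.364×10⁴ s.
= 394.0 minutes.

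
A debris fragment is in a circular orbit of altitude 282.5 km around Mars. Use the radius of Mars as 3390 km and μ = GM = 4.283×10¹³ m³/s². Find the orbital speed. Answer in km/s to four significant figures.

v ≈ 3.415 km/s

r = 3390 + 282.5 = 3672.5 km = 3.6725×10⁶ m.
For a circular orbit v = √(μ/r) = √(4.283×10¹³ / 3.672×10⁶) = √(1.166×10⁷) = 3415 m/s.
That is 3.415 km/s.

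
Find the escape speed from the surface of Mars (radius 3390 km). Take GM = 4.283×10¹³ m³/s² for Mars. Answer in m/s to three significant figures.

r = R = 3.390×10⁶ m.
Escape speed v_esc = √(2μ/r) = √(2 × 4.283×10¹³ / 3.390×10⁶) = √(2.527×10⁷) = 5027 m/s.

v_esc ≈ 5030 m/s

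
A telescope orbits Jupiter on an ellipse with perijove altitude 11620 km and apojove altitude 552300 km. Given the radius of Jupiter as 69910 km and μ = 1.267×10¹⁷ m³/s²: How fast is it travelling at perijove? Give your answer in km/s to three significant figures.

v ≈ 52.4 km/s

r_p = 69910 + 11620 = 81530 km = 8.1530×10⁷ m.
r_a = 69910 + 552300 = 622210 km = 6.2221×10⁸ m.
Semi-major axis a = (r_p + r_a)/2 = 3.5187×10⁵ km = 3.519×10⁸ m.
Vis-viva: v² = μ(2/r − 1/a) = 1.267×10¹⁷ × (2.453×10⁻⁸ − 2.842×10⁻⁹) = 2.748×10⁹ m²/s².
v = 52420 m/s = 52.42 km/s.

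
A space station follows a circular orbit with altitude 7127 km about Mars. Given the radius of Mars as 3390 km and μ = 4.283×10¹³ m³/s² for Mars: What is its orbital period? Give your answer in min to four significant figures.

r = 3390 + 7127 = 10517 km = 1.0517×10⁷ m.
Kepler's third law: T = 2π√(r³/μ) = 2π√((1.052×10⁷)³ / 4.283×10¹³).
r³/μ = 2.716×10⁷ s², so T = 2π × 5.212×10³ = 3.274×10⁴ s.
Converting: 3.274×10⁴ s ÷ 60.00 = 545.7 min.

T ≈ 545.7 min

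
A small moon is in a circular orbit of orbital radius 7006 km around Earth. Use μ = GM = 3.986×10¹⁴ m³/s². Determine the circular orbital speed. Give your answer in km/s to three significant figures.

v ≈ 7.54 km/s

r = 7006 km = 7.006×10⁶ m.
For a circular orbit v = √(μ/r) = √(3.986×10¹⁴ / 7.006×10⁶) = √(5.689×10⁷) = 7543 m/s.
That is 7.543 km/s.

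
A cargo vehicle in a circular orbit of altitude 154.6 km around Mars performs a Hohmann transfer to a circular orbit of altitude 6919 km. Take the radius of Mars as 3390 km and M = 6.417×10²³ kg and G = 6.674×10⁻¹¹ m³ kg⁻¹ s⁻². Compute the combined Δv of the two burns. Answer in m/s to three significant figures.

Δv_total ≈ 1340 m/s

μ = GM = 6.674×10⁻¹¹ × 6.417×10²³ = 4.283×10¹³ m³/s².
r₁ = 3390 + 154.6 = 3544.6 km = 3.5446×10⁶ m.
r₂ = 3390 + 6919 = 10309 km = 1.0309×10⁷ m.
Transfer ellipse a_t = (r₁ + r₂)/2 = 6.927×10⁶ m.
At r₁: circular v_c1 = √(μ/r₁) = 3476 m/s; transfer-periapsis v_p = √[μ(2/r₁ − 1/a_t)] = 4241 m/s.
Δv₁ = v_p − v_c1 = 764.5 m/s.
At r₂: circular v_c2 = √(μ/r₂) = 2038 m/s; transfer-apoapsis v_a = √[μ(2/r₂ − 1/a_t)] = 1458 m/s.
Δv₂ = v_c2 − v_a = 580.2 m/s.
Total Δv = Δv₁ + Δv₂ = 1345 m/s.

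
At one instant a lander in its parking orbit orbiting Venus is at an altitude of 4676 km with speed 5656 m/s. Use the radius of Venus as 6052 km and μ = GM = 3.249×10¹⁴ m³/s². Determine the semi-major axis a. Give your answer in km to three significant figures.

a ≈ 11400 km

r = 6052 + 4676 = 10728 km = 1.073×10⁷ m.
Specific orbital energy ε = v²/2 − μ/r = (5656)²/2 − 3.249×10¹⁴/1.073×10⁷ = -1.429×10⁷ J/kg.
Since ε = −μ/(2a), a = −μ/(2ε) = 1.137×10⁷ m = 11368 km.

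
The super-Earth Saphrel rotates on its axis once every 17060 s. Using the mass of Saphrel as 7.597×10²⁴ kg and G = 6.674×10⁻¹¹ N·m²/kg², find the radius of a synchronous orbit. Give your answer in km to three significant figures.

r_sync ≈ 15500 km

μ = GM = 6.674×10⁻¹¹ × 7.597×10²⁴ = 5.070×10¹⁴ m³/s².
A synchronous orbit has period T, so by Kepler's third law a = (μT²/4π²)^(1/3).
μT²/4π² = 5.070×10¹⁴ × (1.706×10⁴)² / 39.48 = 3.738×10²¹ m³.
a = 1.552×10⁷ m = 15519 km.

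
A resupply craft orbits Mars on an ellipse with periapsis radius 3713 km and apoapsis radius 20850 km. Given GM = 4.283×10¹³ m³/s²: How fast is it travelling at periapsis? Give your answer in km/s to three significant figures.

v ≈ 4.43 km/s

Semi-major axis a = (r_p + r_a)/2 = 12282 km = 1.228×10⁷ m.
Vis-viva: v² = μ(2/r − 1/a) = 4.283×10¹³ × (5.386×10⁻⁷ − 8.142×10⁻⁸) = 1.958×10⁷ m²/s².
v = 4425 m/s = 4.425 km/s.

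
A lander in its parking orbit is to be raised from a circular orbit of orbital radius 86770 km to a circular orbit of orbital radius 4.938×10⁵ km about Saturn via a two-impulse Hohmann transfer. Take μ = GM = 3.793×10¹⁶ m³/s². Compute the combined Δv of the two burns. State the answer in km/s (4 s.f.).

r₁ = 86770 km = 8.677×10⁷ m.
r₂ = 4.938×10⁵ km = 4.938×10⁸ m.
Transfer ellipse a_t = (r₁ + r₂)/2 = 2.903×10⁸ m.
At r₁: circular v_c1 = √(μ/r₁) = 20910 m/s; transfer-perikrone v_p = √[μ(2/r₁ − 1/a_t)] = 27270 m/s.
Δv₁ = v_p − v_c1 = 6361 m/s.
At r₂: circular v_c2 = √(μ/r₂) = 8764 m/s; transfer-apokrone v_a = √[μ(2/r₂ − 1/a_t)] = 4792 m/s.
Δv₂ = v_c2 − v_a = 3973 m/s.
Total Δv = Δv₁ + Δv₂ = 10330 m/s = 10.33 km/s.

Δv_total ≈ 10.33 km/s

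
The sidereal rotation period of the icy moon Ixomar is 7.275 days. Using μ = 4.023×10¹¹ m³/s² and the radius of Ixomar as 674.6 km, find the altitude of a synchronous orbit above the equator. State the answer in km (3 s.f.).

h_sync ≈ 15200 km

T = 7.275 days = 6.286×10⁵ s.
A synchronous orbit has period T, so by Kepler's third law a = (μT²/4π²)^(1/3).
μT²/4π² = 4.023×10¹¹ × (6.286×10⁵)² / 39.48 = 4.026×10²¹ m³.
a = 1.591×10⁷ m = 15908 km.
Altitude h = a − R = 15908 − 674.6 = 15234 km.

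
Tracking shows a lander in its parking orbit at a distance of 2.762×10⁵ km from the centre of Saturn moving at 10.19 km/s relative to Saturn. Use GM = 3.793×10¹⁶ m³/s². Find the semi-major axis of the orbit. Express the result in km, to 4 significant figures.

r = 2.762×10⁸ m.
Vis-viva rearranged: 1/a = 2/r − v²/μ = 7.241×10⁻⁹ − 2.738×10⁻⁹ = 4.504×10⁻⁹ m⁻¹.
a = 2.220×10⁸ m = 2.2205×10⁵ km.

a ≈ 2.220×10⁵ km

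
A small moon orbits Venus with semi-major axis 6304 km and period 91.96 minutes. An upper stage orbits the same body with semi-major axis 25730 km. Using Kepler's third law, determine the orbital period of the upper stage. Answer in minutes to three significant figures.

Kepler's third law: T² ∝ a³, so T₂ = T₁ (a₂/a₁)^(3/2).
a₂/a₁ = 4.082, (a₂/a₁)^(3/2) = 8.246.
T₂ = 91.96 × 8.246 = 758.3 minutes.

T₂ ≈ 758 minutes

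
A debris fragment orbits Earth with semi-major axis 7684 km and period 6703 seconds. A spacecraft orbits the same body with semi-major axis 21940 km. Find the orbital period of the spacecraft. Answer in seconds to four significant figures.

Kepler's third law: T² ∝ a³, so T₂ = T₁ (a₂/a₁)^(3/2).
a₂/a₁ = 2.855, (a₂/a₁)^(3/2) = 4.825.
T₂ = 6703 × 4.825 = 32340 seconds.

T₂ ≈ 32340 seconds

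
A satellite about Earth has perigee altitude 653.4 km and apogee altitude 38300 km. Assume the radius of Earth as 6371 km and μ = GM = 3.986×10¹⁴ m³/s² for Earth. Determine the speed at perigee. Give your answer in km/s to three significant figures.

v ≈ 9.90 km/s

r_p = 6371 + 653.4 = 7024.4 km = 7.0244×10⁶ m.
r_a = 6371 + 38300 = 44671 km = 4.4671×10⁷ m.
Semi-major axis a = (r_p + r_a)/2 = 25848 km = 2.585×10⁷ m.
Vis-viva: v² = μ(2/r − 1/a) = 3.986×10¹⁴ × (2.847×10⁻⁷ − 3.869×10⁻⁸) = 9.807×10⁷ m²/s².
v = 9903 m/s = 9.903 km/s.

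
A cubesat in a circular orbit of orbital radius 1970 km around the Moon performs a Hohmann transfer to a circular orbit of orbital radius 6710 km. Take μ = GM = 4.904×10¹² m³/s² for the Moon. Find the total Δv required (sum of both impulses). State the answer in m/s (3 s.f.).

r₁ = 1970 km = 1.970×10⁶ m.
r₂ = 6710 km = 6.710×10⁶ m.
Transfer ellipse a_t = (r₁ + r₂)/2 = 4.340×10⁶ m.
At r₁: circular v_c1 = √(μ/r₁) = 1578 m/s; transfer-perilune v_p = √[μ(2/r₁ − 1/a_t)] = 1962 m/s.
Δv₁ = v_p − v_c1 = 384.1 m/s.
At r₂: circular v_c2 = √(μ/r₂) = 854.9 m/s; transfer-apolune v_a = √[μ(2/r₂ − 1/a_t)] = 576.0 m/s.
Δv₂ = v_c2 − v_a = 278.9 m/s.
Total Δv = Δv₁ + Δv₂ = 663.0 m/s.

Δv_total ≈ 663 m/s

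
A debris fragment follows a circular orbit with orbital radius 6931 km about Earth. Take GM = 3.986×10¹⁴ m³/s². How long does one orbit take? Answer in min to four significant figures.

r = 6931 km = 6.931×10⁶ m.
Kepler's third law: T = 2π√(r³/μ) = 2π√((6.931×10⁶)³ / 3.986×10¹⁴).
r³/μ = 8.353×10⁵ s², so T = 2π × 9.140×10² = 5.743×10³ s.
Converting: 5.743×10³ s ÷ 60.00 = 95.71 min.

T ≈ 95.71 min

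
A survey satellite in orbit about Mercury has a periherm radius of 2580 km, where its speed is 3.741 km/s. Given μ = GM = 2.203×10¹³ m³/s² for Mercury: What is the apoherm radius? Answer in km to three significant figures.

apoherm radius ≈ 11700 km

r_p = 2.580×10⁶ m.
Specific energy ε = v²/2 − μ/r = -1.541×10⁶ J/kg, so a = −μ/(2ε) = 7.147×10⁶ m.
The apsides satisfy r_p + r_a = 2a, so the apoherm radius is 2a − r_p = 1.171×10⁷ m = 11714 km.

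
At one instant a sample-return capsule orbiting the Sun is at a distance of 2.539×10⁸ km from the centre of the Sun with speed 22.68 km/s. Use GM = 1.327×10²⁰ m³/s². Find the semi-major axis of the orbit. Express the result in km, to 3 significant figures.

r = 2.539×10¹¹ m.
Vis-viva rearranged: 1/a = 2/r − v²/μ = 7.877×10⁻¹² − 3.876×10⁻¹² = 4.001×10⁻¹² m⁻¹.
a = 2.499×10¹¹ m = 2.4995×10⁸ km.

a ≈ 2.50×10⁸ km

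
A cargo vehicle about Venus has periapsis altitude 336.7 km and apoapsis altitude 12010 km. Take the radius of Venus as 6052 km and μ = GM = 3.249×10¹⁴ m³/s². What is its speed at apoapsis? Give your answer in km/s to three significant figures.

v ≈ 3.07 km/s

r_p = 6052 + 336.7 = 6388.7 km = 6.3887×10⁶ m.
r_a = 6052 + 12010 = 18062 km = 1.8062×10⁷ m.
Semi-major axis a = (r_p + r_a)/2 = 12225 km = 1.223×10⁷ m.
Vis-viva: v² = μ(2/r − 1/a) = 3.249×10¹⁴ × (1.107×10⁻⁷ − 8.180×10⁻⁸) = 9.400×10⁶ m²/s².
v = 3066 m/s = 3.066 km/s.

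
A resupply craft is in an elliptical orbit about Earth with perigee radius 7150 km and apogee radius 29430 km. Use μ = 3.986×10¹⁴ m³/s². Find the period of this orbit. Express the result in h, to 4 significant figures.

Semi-major axis a = (r_p + r_a)/2 = (7150.0 + 29430)/2 = 18290 km = 1.829×10⁷ m.
By Kepler's third law T = 2π√(a³/μ) = 2π × 3.918×10³ = 2.462×10⁴ s.
= 6.838 h.

T ≈ 6.838 h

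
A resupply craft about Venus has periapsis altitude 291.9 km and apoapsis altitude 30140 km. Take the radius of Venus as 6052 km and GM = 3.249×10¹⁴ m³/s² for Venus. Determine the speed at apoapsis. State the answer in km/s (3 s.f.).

r_p = 6052 + 291.9 = 6343.9 km = 6.3439×10⁶ m.
r_a = 6052 + 30140 = 36192 km = 3.6192×10⁷ m.
Semi-major axis a = (r_p + r_a)/2 = 21268 km = 2.127×10⁷ m.
Vis-viva: v² = μ(2/r − 1/a) = 3.249×10¹⁴ × (5.526×10⁻⁸ − 4.702×10⁻⁸) = 2.678×10⁶ m²/s².
v = 1636 m/s = 1.636 km/s.

v ≈ 1.64 km/s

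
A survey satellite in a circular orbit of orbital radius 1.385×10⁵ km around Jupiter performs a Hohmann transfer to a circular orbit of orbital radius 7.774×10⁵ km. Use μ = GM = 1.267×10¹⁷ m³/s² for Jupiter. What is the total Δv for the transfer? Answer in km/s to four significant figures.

r₁ = 1.385×10⁵ km = 1.385×10⁸ m.
r₂ = 7.774×10⁵ km = 7.774×10⁸ m.
Transfer ellipse a_t = (r₁ + r₂)/2 = 4.580×10⁸ m.
At r₁: circular v_c1 = √(μ/r₁) = 30250 m/s; transfer-perijove v_p = √[μ(2/r₁ − 1/a_t)] = 39410 m/s.
Δv₁ = v_p − v_c1 = 9162 m/s.
At r₂: circular v_c2 = √(μ/r₂) = 12770 m/s; transfer-apojove v_a = √[μ(2/r₂ − 1/a_t)] = 7021 m/s.
Δv₂ = v_c2 − v_a = 5746 m/s.
Total Δv = Δv₁ + Δv₂ = 14910 m/s = 14.91 km/s.

Δv_total ≈ 14.91 km/s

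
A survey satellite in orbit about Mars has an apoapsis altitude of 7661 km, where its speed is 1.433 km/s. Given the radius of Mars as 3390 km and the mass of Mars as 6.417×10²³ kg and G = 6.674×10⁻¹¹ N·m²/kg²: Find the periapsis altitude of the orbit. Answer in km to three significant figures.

periapsis altitude ≈ 593 km

μ = GM = 6.674×10⁻¹¹ × 6.417×10²³ = 4.283×10¹³ m³/s².
r_a = 3390 + 7661 = 11051 km = 1.105×10⁷ m.
Specific energy ε = v²/2 − μ/r = -2.849×10⁶ J/kg, so a = −μ/(2ε) = 7.517×10⁶ m.
The apsides satisfy r_p + r_a = 2a, so the periapsis radius is 2a − r_a = 3.983×10⁶ m = 3983.1 km.
Periapsis altitude = 3983.1 − 3390 = 593.12 km.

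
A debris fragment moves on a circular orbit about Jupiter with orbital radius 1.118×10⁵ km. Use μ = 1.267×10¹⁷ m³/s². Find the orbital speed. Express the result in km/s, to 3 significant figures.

r = 1.118×10⁵ km = 1.118×10⁸ m.
For a circular orbit v = √(μ/r) = √(1.267×10¹⁷ / 1.118×10⁸) = √(1.133×10⁹) = 33660 m/s.
That is 33.66 km/s.

v ≈ 33.7 km/s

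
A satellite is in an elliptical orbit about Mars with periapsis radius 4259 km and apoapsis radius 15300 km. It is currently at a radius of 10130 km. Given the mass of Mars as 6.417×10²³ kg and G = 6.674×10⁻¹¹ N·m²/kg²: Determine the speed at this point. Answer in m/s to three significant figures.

v ≈ 2020 m/s

μ = GM = 6.674×10⁻¹¹ × 6.417×10²³ = 4.283×10¹³ m³/s².
Semi-major axis a = (r_p + r_a)/2 = 9779.5 km = 9.780×10⁶ m.
Vis-viva: v² = μ(2/r − 1/a) = 4.283×10¹³ × (1.974×10⁻⁷ − 1.023×10⁻⁷) = 4.076×10⁶ m²/s².
v = 2019 m/s.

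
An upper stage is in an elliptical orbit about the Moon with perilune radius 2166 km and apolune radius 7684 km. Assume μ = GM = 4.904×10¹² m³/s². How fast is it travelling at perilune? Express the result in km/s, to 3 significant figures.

Semi-major axis a = (r_p + r_a)/2 = 4925.0 km = 4.925×10⁶ m.
Vis-viva: v² = μ(2/r − 1/a) = 4.904×10¹² × (9.234×10⁻⁷ − 2.030×10⁻⁷) = 3.532×10⁶ m²/s².
v = 1879 m/s = 1.879 km/s.

v ≈ 1.88 km/s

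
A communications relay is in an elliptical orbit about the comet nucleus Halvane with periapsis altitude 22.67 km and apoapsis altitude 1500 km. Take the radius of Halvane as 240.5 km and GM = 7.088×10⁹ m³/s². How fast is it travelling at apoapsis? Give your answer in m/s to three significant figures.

r_p = 240.5 + 22.67 = 263.17 km = 2.6317×10⁵ m.
r_a = 240.5 + 1500 = 1740.5 km = 1.7405×10⁶ m.
Semi-major axis a = (r_p + r_a)/2 = 1001.8 km = 1.002×10⁶ m.
Vis-viva: v² = μ(2/r − 1/a) = 7.088×10⁹ × (1.149×10⁻⁶ − 9.982×10⁻⁷) = 1.070×10³ m²/s².
v = 32.71 m/s.

v ≈ 32.7 m/s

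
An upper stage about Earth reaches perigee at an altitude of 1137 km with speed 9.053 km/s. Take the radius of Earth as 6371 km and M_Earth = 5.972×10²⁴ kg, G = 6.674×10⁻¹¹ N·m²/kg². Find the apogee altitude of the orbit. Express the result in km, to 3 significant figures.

apogee altitude ≈ 19000 km

μ = GM = 6.674×10⁻¹¹ × 5.972×10²⁴ = 3.986×10¹⁴ m³/s².
r_p = 6371 + 1137 = 7508.0 km = 7.508×10⁶ m.
Specific energy ε = v²/2 − μ/r = -1.211×10⁷ J/kg, so a = −μ/(2ε) = 1.646×10⁷ m.
The apsides satisfy r_p + r_a = 2a, so the apogee radius is 2a − r_p = 2.541×10⁷ m = 25411 km.
Apogee altitude = 25411 − 6371 = 19040 km.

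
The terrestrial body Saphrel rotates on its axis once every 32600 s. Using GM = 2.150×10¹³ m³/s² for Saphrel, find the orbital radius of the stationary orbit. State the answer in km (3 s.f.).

r_sync ≈ 8330 km

A synchronous orbit has period T, so by Kepler's third law a = (μT²/4π²)^(1/3).
μT²/4π² = 2.150×10¹³ × (3.260×10⁴)² / 39.48 = 5.788×10²⁰ m³.
a = 8.334×10⁶ m = 8333.7 km.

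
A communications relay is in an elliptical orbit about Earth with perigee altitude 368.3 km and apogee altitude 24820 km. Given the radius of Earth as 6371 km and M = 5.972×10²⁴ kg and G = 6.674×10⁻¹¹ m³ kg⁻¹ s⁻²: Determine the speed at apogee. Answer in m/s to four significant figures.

μ = GM = 6.674×10⁻¹¹ × 5.972×10²⁴ = 3.986×10¹⁴ m³/s².
r_p = 6371 + 368.3 = 6739.3 km = 6.7393×10⁶ m.
r_a = 6371 + 24820 = 31191 km = 3.1191×10⁷ m.
Semi-major axis a = (r_p + r_a)/2 = 18965 km = 1.897×10⁷ m.
Vis-viva: v² = μ(2/r − 1/a) = 3.986×10¹⁴ × (6.412×10⁻⁸ − 5.273×10⁻⁸) = 4.541×10⁶ m²/s².
v = 2131 m/s.

v ≈ 2131 m/s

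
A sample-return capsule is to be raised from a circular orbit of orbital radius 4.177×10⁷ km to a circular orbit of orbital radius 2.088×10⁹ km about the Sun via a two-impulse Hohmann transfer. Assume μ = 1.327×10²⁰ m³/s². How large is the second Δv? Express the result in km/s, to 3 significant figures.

Δv ≈ 6.39 km/s

r₁ = 4.177×10⁷ km = 4.177×10¹⁰ m.
r₂ = 2.088×10⁹ km = 2.088×10¹² m.
Transfer ellipse a_t = (r₁ + r₂)/2 = 1.065×10¹² m.
At r₁: circular v_c1 = √(μ/r₁) = 56360 m/s; transfer-perihelion v_p = √[μ(2/r₁ − 1/a_t)] = 78930 m/s.
At r₂: circular v_c2 = √(μ/r₂) = 7972 m/s; transfer-aphelion v_a = √[μ(2/r₂ − 1/a_t)] = 1579 m/s.
Δv₂ = v_c2 − v_a = 6393 m/s.
= 6.393 km/s.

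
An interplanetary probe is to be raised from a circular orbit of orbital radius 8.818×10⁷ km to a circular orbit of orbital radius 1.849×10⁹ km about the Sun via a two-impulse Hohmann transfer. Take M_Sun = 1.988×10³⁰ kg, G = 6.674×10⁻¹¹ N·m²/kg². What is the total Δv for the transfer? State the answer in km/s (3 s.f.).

μ = GM = 6.674×10⁻¹¹ × 1.988×10³⁰ = 1.327×10²⁰ m³/s².
r₁ = 8.818×10⁷ km = 8.818×10¹⁰ m.
r₂ = 1.849×10⁹ km = 1.849×10¹² m.
Transfer ellipse a_t = (r₁ + r₂)/2 = 9.686×10¹¹ m.
At r₁: circular v_c1 = √(μ/r₁) = 38790 m/s; transfer-perihelion v_p = √[μ(2/r₁ − 1/a_t)] = 53590 m/s.
Δv₁ = v_p − v_c1 = 14800 m/s.
At r₂: circular v_c2 = √(μ/r₂) = 8471 m/s; transfer-aphelion v_a = √[μ(2/r₂ − 1/a_t)] = 2556 m/s.
Δv₂ = v_c2 − v_a = 5915 m/s.
Total Δv = Δv₁ + Δv₂ = 20720 m/s = 20.72 km/s.

Δv_total ≈ 20.7 km/s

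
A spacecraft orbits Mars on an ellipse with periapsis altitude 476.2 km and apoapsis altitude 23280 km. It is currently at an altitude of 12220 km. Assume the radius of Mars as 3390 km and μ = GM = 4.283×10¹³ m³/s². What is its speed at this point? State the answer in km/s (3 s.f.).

v ≈ 1.64 km/s

r_p = 3390 + 476.2 = 3866.2 km = 3.8662×10⁶ m.
r_a = 3390 + 23280 = 26670 km = 2.6670×10⁷ m.
r = 3390 + 12220 = 15610 km = 1.561×10⁷ m.
Semi-major axis a = (r_p + r_a)/2 = 15268 km = 1.527×10⁷ m.
Vis-viva: v² = μ(2/r − 1/a) = 4.283×10¹³ × (1.281×10⁻⁷ − 6.550×10⁻⁸) = 2.682×10⁶ m²/s².
v = 1638 m/s = 1.638 km/s.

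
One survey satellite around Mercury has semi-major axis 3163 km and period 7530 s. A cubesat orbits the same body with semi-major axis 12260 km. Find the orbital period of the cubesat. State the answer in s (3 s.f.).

Kepler's third law: T² ∝ a³, so T₂ = T₁ (a₂/a₁)^(3/2).
a₂/a₁ = 3.876, (a₂/a₁)^(3/2) = 7.631.
T₂ = 7530 × 7.631 = 57460 s.

T₂ ≈ 57500 s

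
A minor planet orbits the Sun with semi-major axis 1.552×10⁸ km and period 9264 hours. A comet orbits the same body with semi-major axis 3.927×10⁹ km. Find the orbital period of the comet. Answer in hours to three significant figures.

T₂ ≈ 1.18×10⁶ hours

Kepler's third law: T² ∝ a³, so T₂ = T₁ (a₂/a₁)^(3/2).
a₂/a₁ = 25.30, (a₂/a₁)^(3/2) = 127.3.
T₂ = 9264 × 127.3 = 1.179×10⁶ hours.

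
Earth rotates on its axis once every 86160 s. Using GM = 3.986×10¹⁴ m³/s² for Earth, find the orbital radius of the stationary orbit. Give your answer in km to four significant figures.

A synchronous orbit has period T, so by Kepler's third law a = (μT²/4π²)^(1/3).
μT²/4π² = 3.986×10¹⁴ × (8.616×10⁴)² / 39.48 = 7.495×10²² m³.
a = 4.216×10⁷ m = 42163 km.

r_sync ≈ 42160 km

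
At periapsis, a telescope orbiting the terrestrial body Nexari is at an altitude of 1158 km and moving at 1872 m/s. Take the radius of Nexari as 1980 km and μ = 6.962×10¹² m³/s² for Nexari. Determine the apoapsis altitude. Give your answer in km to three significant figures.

r_p = 1980 + 1158 = 3138.0 km = 3.138×10⁶ m.
Specific energy ε = v²/2 − μ/r = -4.664×10⁵ J/kg, so a = −μ/(2ε) = 7.463×10⁶ m.
The apsides satisfy r_p + r_a = 2a, so the apoapsis radius is 2a − r_p = 1.179×10⁷ m = 11789 km.
Apoapsis altitude = 11789 − 1980 = 9808.5 km.

apoapsis altitude ≈ 9810 km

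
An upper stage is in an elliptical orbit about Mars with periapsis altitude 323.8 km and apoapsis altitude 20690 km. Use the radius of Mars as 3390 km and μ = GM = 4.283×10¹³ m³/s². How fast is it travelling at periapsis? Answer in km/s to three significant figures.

v ≈ 4.47 km/s

r_p = 3390 + 323.8 = 3713.8 km = 3.7138×10⁶ m.
r_a = 3390 + 20690 = 24080 km = 2.4080×10⁷ m.
Semi-major axis a = (r_p + r_a)/2 = 13897 km = 1.390×10⁷ m.
Vis-viva: v² = μ(2/r − 1/a) = 4.283×10¹³ × (5.385×10⁻⁷ − 7.196×10⁻⁸) = 1.998×10⁷ m²/s².
v = 4470 m/s = 4.470 km/s.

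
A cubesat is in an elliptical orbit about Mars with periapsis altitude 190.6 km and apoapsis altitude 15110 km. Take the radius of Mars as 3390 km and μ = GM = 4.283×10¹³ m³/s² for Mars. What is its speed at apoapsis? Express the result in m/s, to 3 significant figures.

v ≈ 867 m/s

r_p = 3390 + 190.6 = 3580.6 km = 3.5806×10⁶ m.
r_a = 3390 + 15110 = 18500 km = 1.8500×10⁷ m.
Semi-major axis a = (r_p + r_a)/2 = 11040 km = 1.104×10⁷ m.
Vis-viva: v² = μ(2/r − 1/a) = 4.283×10¹³ × (1.081×10⁻⁷ − 9.058×10⁻⁸) = 7.508×10⁵ m²/s².
v = 866.5 m/s.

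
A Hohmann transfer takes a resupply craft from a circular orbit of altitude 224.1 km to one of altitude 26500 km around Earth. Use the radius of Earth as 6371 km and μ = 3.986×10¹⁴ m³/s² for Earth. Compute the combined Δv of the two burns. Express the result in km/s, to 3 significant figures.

r₁ = 6371 + 224.1 = 6595.1 km = 6.5951×10⁶ m.
r₂ = 6371 + 26500 = 32871 km = 3.2871×10⁷ m.
Transfer ellipse a_t = (r₁ + r₂)/2 = 1.973×10⁷ m.
At r₁: circular v_c1 = √(μ/r₁) = 7774 m/s; transfer-perigee v_p = √[μ(2/r₁ − 1/a_t)] = 10030 m/s.
Δv₁ = v_p − v_c1 = 2260 m/s.
At r₂: circular v_c2 = √(μ/r₂) = 3482 m/s; transfer-apogee v_a = √[μ(2/r₂ − 1/a_t)] = 2013 m/s.
Δv₂ = v_c2 − v_a = 1469 m/s.
Total Δv = Δv₁ + Δv₂ = 3729 m/s = 3.729 km/s.

Δv_total ≈ 3.73 km/s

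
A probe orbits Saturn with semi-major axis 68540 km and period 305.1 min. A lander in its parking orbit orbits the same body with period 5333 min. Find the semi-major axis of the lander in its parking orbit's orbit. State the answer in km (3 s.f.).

a₂ ≈ 4.62×10⁵ km

Kepler's third law: a³ ∝ T², so a₂ = a₁ (T₂/T₁)^(2/3).
T₂/T₁ = 17.48, (T₂/T₁)^(2/3) = 6.735.
a₂ = 68540 × 6.735 = 4.616×10⁵ km.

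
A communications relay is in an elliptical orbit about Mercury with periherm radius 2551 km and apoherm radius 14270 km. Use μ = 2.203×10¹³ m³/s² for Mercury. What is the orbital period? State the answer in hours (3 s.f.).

T ≈ 9.07 hours

Semi-major axis a = (r_p + r_a)/2 = (2551.0 + 14270)/2 = 8410.5 km = 8.410×10⁶ m.
By Kepler's third law T = 2π√(a³/μ) = 2π × 5.197×10³ = 3.265×10⁴ s.
= 9.070 hours.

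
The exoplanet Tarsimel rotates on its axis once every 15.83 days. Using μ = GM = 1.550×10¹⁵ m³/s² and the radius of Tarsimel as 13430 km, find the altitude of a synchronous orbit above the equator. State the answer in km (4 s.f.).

T = 15.83 days = 1.368×10⁶ s.
A synchronous orbit has period T, so by Kepler's third law a = (μT²/4π²)^(1/3).
μT²/4π² = 1.550×10¹⁵ × (1.368×10⁶)² / 39.48 = 7.344×10²⁵ m³.
a = 4.188×10⁸ m = 4.1878×10⁵ km.
Altitude h = a − R = 4.1878×10⁵ − 13430 = 4.0535×10⁵ km.

h_sync ≈ 4.054×10⁵ km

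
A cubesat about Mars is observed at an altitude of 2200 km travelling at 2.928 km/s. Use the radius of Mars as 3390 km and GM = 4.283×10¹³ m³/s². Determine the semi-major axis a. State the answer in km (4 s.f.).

a ≈ 6345 km

r = 3390 + 2200 = 5590.0 km = 5.590×10⁶ m.
Vis-viva rearranged: 1/a = 2/r − v²/μ = 3.578×10⁻⁷ − 2.002×10⁻⁷ = 1.576×10⁻⁷ m⁻¹.
a = 6.345×10⁶ m = 6344.6 km.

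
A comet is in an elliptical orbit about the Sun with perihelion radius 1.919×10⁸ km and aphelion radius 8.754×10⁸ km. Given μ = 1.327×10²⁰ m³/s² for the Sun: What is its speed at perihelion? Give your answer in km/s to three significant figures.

Semi-major axis a = (r_p + r_a)/2 = 5.3365×10⁸ km = 5.336×10¹¹ m.
Vis-viva: v² = μ(2/r − 1/a) = 1.327×10²⁰ × (1.042×10⁻¹¹ − 1.874×10⁻¹²) = 1.134×10⁹ m²/s².
v = 33680 m/s = 33.68 km/s.

v ≈ 33.7 km/s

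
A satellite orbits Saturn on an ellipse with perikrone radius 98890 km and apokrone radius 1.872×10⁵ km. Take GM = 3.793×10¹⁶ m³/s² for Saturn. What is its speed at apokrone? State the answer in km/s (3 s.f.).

v ≈ 11.8 km/s

Semi-major axis a = (r_p + r_a)/2 = 1.4304×10⁵ km = 1.430×10⁸ m.
Vis-viva: v² = μ(2/r − 1/a) = 3.793×10¹⁶ × (1.068×10⁻⁸ − 6.991×10⁻⁹) = 1.401×10⁸ m²/s².
v = 11840 m/s = 11.84 km/s.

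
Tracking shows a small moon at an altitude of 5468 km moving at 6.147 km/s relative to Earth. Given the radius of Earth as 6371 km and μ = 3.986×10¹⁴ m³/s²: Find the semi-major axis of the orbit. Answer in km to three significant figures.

r = 6371 + 5468 = 11839 km = 1.184×10⁷ m.
Vis-viva rearranged: 1/a = 2/r − v²/μ = 1.689×10⁻⁷ − 9.480×10⁻⁸ = 7.414×10⁻⁸ m⁻¹.
a = 1.349×10⁷ m = 13488 km.

a ≈ 13500 km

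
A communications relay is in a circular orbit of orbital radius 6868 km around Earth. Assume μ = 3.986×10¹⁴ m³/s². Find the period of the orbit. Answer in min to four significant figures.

T ≈ 94.41 min

r = 6868 km = 6.868×10⁶ m.
Kepler's third law: T = 2π√(r³/μ) = 2π√((6.868×10⁶)³ / 3.986×10¹⁴).
r³/μ = 8.127×10⁵ s², so T = 2π × 9.015×10² = 5.664×10³ s.
Converting: 5.664×10³ s ÷ 60.00 = 94.41 min.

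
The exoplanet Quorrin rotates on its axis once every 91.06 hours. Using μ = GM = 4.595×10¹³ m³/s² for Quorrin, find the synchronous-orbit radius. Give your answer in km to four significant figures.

r_sync ≈ 50010 km

T = 91.06 hours = 3.278×10⁵ s.
A synchronous orbit has period T, so by Kepler's third law a = (μT²/4π²)^(1/3).
μT²/4π² = 4.595×10¹³ × (3.278×10⁵)² / 39.48 = 1.251×10²³ m³.
a = 5.001×10⁷ m = 50011 km.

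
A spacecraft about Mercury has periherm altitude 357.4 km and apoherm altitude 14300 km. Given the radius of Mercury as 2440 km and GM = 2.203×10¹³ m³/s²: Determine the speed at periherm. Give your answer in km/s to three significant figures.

v ≈ 3.67 km/s

r_p = 2440 + 357.4 = 2797.4 km = 2.7974×10⁶ m.
r_a = 2440 + 14300 = 16740 km = 1.6740×10⁷ m.
Semi-major axis a = (r_p + r_a)/2 = 9768.7 km = 9.769×10⁶ m.
Vis-viva: v² = μ(2/r − 1/a) = 2.203×10¹³ × (7.149×10⁻⁷ − 1.024×10⁻⁷) = 1.350×10⁷ m²/s².
v = 3674 m/s = 3.674 km/s.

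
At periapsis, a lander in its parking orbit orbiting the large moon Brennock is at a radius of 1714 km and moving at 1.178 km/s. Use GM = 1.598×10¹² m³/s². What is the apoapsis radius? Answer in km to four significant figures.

r_p = 1.714×10⁶ m.
Specific energy ε = v²/2 − μ/r = -2.385×10⁵ J/kg, so a = −μ/(2ε) = 3.350×10⁶ m.
The apsides satisfy r_p + r_a = 2a, so the apoapsis radius is 2a − r_p = 4.987×10⁶ m = 4986.8 km.

apoapsis radius ≈ 4987 km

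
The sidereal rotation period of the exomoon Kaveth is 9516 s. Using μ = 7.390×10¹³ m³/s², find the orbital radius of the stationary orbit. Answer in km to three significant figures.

A synchronous orbit has period T, so by Kepler's third law a = (μT²/4π²)^(1/3).
μT²/4π² = 7.390×10¹³ × (9.516×10³)² / 39.48 = 1.695×10²⁰ m³.
a = 5.534×10⁶ m = 5534.3 km.

r_sync ≈ 5530 km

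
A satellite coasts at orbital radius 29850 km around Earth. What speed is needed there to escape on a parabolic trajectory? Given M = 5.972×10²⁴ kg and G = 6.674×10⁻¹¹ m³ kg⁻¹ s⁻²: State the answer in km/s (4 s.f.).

v_esc ≈ 5.168 km/s

μ = GM = 6.674×10⁻¹¹ × 5.972×10²⁴ = 3.986×10¹⁴ m³/s².
r = 29850 km = 2.985×10⁷ m.
Escape speed v_esc = √(2μ/r) = √(2 × 3.986×10¹⁴ / 2.985×10⁷) = √(2.670×10⁷) = 5168 m/s.
= 5.168 km/s.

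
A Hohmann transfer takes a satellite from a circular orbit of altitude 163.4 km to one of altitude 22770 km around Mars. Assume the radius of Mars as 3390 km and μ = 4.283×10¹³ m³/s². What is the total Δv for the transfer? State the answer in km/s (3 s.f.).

Δv_total ≈ 1.79 km/s

r₁ = 3390 + 163.4 = 3553.4 km = 3.5534×10⁶ m.
r₂ = 3390 + 22770 = 26160 km = 2.6160×10⁷ m.
Transfer ellipse a_t = (r₁ + r₂)/2 = 1.486×10⁷ m.
At r₁: circular v_c1 = √(μ/r₁) = 3472 m/s; transfer-periapsis v_p = √[μ(2/r₁ − 1/a_t)] = 4607 m/s.
Δv₁ = v_p − v_c1 = 1135 m/s.
At r₂: circular v_c2 = √(μ/r₂) = 1280 m/s; transfer-apoapsis v_a = √[μ(2/r₂ − 1/a_t)] = 625.8 m/s.
Δv₂ = v_c2 − v_a = 653.8 m/s.
Total Δv = Δv₁ + Δv₂ = 1789 m/s = 1.789 km/s.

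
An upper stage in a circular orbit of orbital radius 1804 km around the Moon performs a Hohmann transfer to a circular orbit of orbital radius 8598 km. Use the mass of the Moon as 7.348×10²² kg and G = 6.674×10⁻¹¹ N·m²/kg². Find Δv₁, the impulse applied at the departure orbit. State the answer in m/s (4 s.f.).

μ = GM = 6.674×10⁻¹¹ × 7.348×10²² = 4.904×10¹² m³/s².
r₁ = 1804 km = 1.804×10⁶ m.
r₂ = 8598 km = 8.598×10⁶ m.
Transfer ellipse a_t = (r₁ + r₂)/2 = 5.201×10⁶ m.
At r₁: circular v_c1 = √(μ/r₁) = 1649 m/s; transfer-perilune v_p = √[μ(2/r₁ − 1/a_t)] = 2120 m/s.
Δv₁ = v_p − v_c1 = 471.1 m/s.

Δv ≈ 471.1 m/s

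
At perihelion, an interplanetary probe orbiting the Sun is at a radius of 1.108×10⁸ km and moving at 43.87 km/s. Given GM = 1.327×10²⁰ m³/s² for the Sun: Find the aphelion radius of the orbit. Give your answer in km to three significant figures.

r_p = 1.108×10¹¹ m.
Specific energy ε = v²/2 − μ/r = -2.354×10⁸ J/kg, so a = −μ/(2ε) = 2.819×10¹¹ m.
The apsides satisfy r_p + r_a = 2a, so the aphelion radius is 2a − r_p = 4.530×10¹¹ m = 4.5301×10⁸ km.

aphelion radius ≈ 4.53×10⁸ km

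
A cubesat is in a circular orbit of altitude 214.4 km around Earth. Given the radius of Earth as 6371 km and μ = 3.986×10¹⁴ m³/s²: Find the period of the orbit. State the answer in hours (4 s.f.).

r = 6371 + 214.4 = 6585.4 km = 6.5854×10⁶ m.
Kepler's third law: T = 2π√(r³/μ) = 2π√((6.585×10⁶)³ / 3.986×10¹⁴).
r³/μ = 7.165×10⁵ s², so T = 2π × 8.465×10² = 5.318×10³ s.
Converting: 5.318×10³ s ÷ 3600 = 1.477 hours.

T ≈ 1.477 hours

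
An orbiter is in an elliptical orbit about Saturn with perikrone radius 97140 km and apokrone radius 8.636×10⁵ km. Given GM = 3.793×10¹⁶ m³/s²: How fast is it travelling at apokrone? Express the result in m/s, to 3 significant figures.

Semi-major axis a = (r_p + r_a)/2 = 4.8037×10⁵ km = 4.804×10⁸ m.
Vis-viva: v² = μ(2/r − 1/a) = 3.793×10¹⁶ × (2.316×10⁻⁹ − 2.082×10⁻⁹) = 8.882×10⁶ m²/s².
v = 2980 m/s.

v ≈ 2980 m/s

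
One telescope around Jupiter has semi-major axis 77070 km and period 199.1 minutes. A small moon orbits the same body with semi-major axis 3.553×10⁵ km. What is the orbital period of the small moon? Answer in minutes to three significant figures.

T₂ ≈ 1970 minutes

Kepler's third law: T² ∝ a³, so T₂ = T₁ (a₂/a₁)^(3/2).
a₂/a₁ = 4.610, (a₂/a₁)^(3/2) = 9.898.
T₂ = 199.1 × 9.898 = 1971 minutes.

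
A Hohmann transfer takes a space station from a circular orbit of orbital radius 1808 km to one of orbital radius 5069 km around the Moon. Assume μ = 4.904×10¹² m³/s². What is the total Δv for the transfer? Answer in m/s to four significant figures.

Δv_total ≈ 623.1 m/s

r₁ = 1808 km = 1.808×10⁶ m.
r₂ = 5069 km = 5.069×10⁶ m.
Transfer ellipse a_t = (r₁ + r₂)/2 = 3.438×10⁶ m.
At r₁: circular v_c1 = √(μ/r₁) = 1647 m/s; transfer-perilune v_p = √[μ(2/r₁ − 1/a_t)] = 2000 m/s.
Δv₁ = v_p − v_c1 = 352.7 m/s.
At r₂: circular v_c2 = √(μ/r₂) = 983.6 m/s; transfer-apolune v_a = √[μ(2/r₂ − 1/a_t)] = 713.2 m/s.
Δv₂ = v_c2 − v_a = 270.4 m/s.
Total Δv = Δv₁ + Δv₂ = 623.1 m/s.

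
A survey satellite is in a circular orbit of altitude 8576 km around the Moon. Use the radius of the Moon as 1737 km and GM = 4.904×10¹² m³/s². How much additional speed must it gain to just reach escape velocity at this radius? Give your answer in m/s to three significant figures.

r = 1737 + 8576 = 10313 km = 1.0313×10⁷ m.
Circular speed v_c = √(μ/r) = 689.6 m/s.
Escape speed v_esc = √(2μ/r) = √2 × v_c = 975.2 m/s.
Δv = v_esc − v_c = 285.6 m/s.

Δv ≈ 286 m/s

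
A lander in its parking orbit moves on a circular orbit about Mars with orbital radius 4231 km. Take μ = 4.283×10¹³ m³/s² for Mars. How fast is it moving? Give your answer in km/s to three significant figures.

v ≈ 3.18 km/s

r = 4231 km = 4.231×10⁶ m.
For a circular orbit v = √(μ/r) = √(4.283×10¹³ / 4.231×10⁶) = √(1.012×10⁷) = 3182 m/s.
That is 3.182 km/s.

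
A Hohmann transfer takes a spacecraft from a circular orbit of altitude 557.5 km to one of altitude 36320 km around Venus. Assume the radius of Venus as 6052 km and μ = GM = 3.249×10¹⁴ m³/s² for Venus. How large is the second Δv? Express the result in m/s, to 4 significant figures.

r₁ = 6052 + 557.5 = 6609.5 km = 6.6095×10⁶ m.
r₂ = 6052 + 36320 = 42372 km = 4.2372×10⁷ m.
Transfer ellipse a_t = (r₁ + r₂)/2 = 2.449×10⁷ m.
At r₁: circular v_c1 = √(μ/r₁) = 7011 m/s; transfer-periapsis v_p = √[μ(2/r₁ − 1/a_t)] = 9222 m/s.
At r₂: circular v_c2 = √(μ/r₂) = 2769 m/s; transfer-apoapsis v_a = √[μ(2/r₂ − 1/a_t)] = 1439 m/s.
Δv₂ = v_c2 − v_a = 1331 m/s.

Δv ≈ 1331 m/s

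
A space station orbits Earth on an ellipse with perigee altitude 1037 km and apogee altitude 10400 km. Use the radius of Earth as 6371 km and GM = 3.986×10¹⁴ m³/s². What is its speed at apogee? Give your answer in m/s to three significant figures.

r_p = 6371 + 1037 = 7408.0 km = 7.4080×10⁶ m.
r_a = 6371 + 10400 = 16771 km = 1.6771×10⁷ m.
Semi-major axis a = (r_p + r_a)/2 = 12090 km = 1.209×10⁷ m.
Vis-viva: v² = μ(2/r − 1/a) = 3.986×10¹⁴ × (1.193×10⁻⁷ − 8.272×10⁻⁸) = 1.456×10⁷ m²/s².
v = 3816 m/s.

v ≈ 3820 m/s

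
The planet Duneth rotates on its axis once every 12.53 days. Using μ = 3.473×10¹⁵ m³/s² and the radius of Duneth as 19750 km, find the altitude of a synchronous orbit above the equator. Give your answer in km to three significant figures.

T = 12.53 days = 1.083×10⁶ s.
A synchronous orbit has period T, so by Kepler's third law a = (μT²/4π²)^(1/3).
μT²/4π² = 3.473×10¹⁵ × (1.083×10⁶)² / 39.48 = 1.031×10²⁶ m³.
a = 4.689×10⁸ m = 4.6891×10⁵ km.
Altitude h = a − R = 4.6891×10⁵ − 19750 = 4.4916×10⁵ km.

h_sync ≈ 4.49×10⁵ km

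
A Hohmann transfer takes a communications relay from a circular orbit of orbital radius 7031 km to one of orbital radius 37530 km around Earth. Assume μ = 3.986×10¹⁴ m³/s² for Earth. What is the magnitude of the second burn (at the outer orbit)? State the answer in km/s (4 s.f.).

Δv ≈ 1.428 km/s

r₁ = 7031 km = 7.031×10⁶ m.
r₂ = 37530 km = 3.753×10⁷ m.
Transfer ellipse a_t = (r₁ + r₂)/2 = 2.228×10⁷ m.
At r₁: circular v_c1 = √(μ/r₁) = 7529 m/s; transfer-perigee v_p = √[μ(2/r₁ − 1/a_t)] = 9772 m/s.
At r₂: circular v_c2 = √(μ/r₂) = 3259 m/s; transfer-apogee v_a = √[μ(2/r₂ − 1/a_t)] = 1831 m/s.
Δv₂ = v_c2 − v_a = 1428 m/s.
= 1.428 km/s.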